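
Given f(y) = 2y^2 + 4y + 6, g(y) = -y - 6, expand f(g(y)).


Substitute g(y) into f:
f(g(y)) = 2*(-y - 6)^2 + 4*(-y - 6) + 6
(-y - 6)^2 = y^2 + 12y + 36
Expand and combine: 2y^2 + 20y + 54


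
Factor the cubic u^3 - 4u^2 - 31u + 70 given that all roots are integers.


Try integer roots (divisors of 70). u=7: p(7)=0.
Divide out (u - 7): quotient is u^2 + 3u - 10.
Factor the quadratic: (u + 5)(u - 2)
Result: (u - 7)(u + 5)(u - 2)


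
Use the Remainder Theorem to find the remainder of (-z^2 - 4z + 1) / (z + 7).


By the Remainder Theorem, the remainder equals p(-7):
  -1*(-7)^2 = -49
  -4*(-7)^1 = 28
  constant: 1
Sum: -49 + 28 + 1 = -20


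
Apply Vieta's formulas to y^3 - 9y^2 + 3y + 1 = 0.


Monic cubic y^3+by^2+cy+d=0: sum=-b, pairwise sum=c, product=-d.
b=-9, c=3, d=1
r1+r2+r3 = 9
r1r2+r1r3+r2r3 = 3
r1r2r3 = -1


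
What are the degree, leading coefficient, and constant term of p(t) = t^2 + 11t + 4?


Highest power of t is 2, with coefficient 1. Constant term is 4.
Degree = 2, leading coefficient = 1, constant term = 4


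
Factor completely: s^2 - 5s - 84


Roots satisfy r1 + r2 = -b/a = 5 and r1*r2 = c/a = -84.
So r1 = 12, r2 = -7.
s^2 - 5s - 84 = (s - r1)(s - r2) = (s - 12)(s + 7)


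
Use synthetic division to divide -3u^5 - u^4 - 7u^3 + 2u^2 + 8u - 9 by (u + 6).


Synthetic division with c = -6. Coefficients: -3, -1, -7, 2, 8, -9
Bring down -3.
  -3 * -6 = 18; 18 - 1 = 17
  17 * -6 = -102; -102 - 7 = -109
  -109 * -6 = 654; 654 + 2 = 656
  656 * -6 = -3936; -3936 + 8 = -3928
  -3928 * -6 = 23568; 23568 - 9 = 23559
Quotient: -3u^4 + 17u^3 - 109u^2 + 656u - 3928, Remainder: 23559


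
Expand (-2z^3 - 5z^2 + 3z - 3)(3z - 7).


Distribute each term of the first polynomial:
  (-2z^3)(3z - 7) = -6z^4 + 14z^3
  (-5z^2)(3z - 7) = -15z^3 + 35z^2
  (3z)(3z - 7) = 9z^2 - 21z
  (-3)(3z - 7) = -9z + 21
Sum: -6z^4 - z^3 + 44z^2 - 30z + 21


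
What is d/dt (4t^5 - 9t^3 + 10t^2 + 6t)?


Apply the power rule term by term:
  d/dt(4t^5) = 20t^4
  d/dt(-9t^3) = -27t^2
  d/dt(10t^2) = 20t
  d/dt(6t) = 6
p'(t) = 20t^4 - 27t^2 + 20t + 6


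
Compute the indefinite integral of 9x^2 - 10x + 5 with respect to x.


Reverse power rule on each term:
  ∫ 9x^2 dx = 3x^3
  ∫ -10x dx = -5x^2
  ∫ 5 dx = 5x
F(x) = 3x^3 - 5x^2 + 5x + C


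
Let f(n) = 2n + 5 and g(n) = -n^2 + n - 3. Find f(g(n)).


Substitute g(n) into f:
f(g(n)) = 2*(-n^2 + n - 3) + 5
Expand and combine: -2n^2 + 2n - 1


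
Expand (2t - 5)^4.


Expand (2t - 5)^4 by repeated multiplication:
  (2t - 5)^2 = 4t^2 - 20t + 25
  (2t - 5)^3 = 8t^3 - 60t^2 + 150t - 125
= 16t^4 - 160t^3 + 600t^2 - 1000t + 625


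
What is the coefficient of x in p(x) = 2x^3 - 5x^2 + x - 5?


Read off the coefficient of x: 1


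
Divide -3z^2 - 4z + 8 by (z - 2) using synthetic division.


Synthetic division with c = 2. Coefficients: -3, -4, 8
Bring down -3.
  -3 * 2 = -6; -6 - 4 = -10
  -10 * 2 = -20; -20 + 8 = -12
Quotient: -3z - 10, Remainder: -12


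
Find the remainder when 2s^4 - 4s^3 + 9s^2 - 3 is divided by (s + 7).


By the Remainder Theorem, the remainder equals p(-7):
  2*(-7)^4 = 4802
  -4*(-7)^3 = 1372
  9*(-7)^2 = 441
  0*(-7)^1 = 0
  constant: -3
Sum: 4802 + 1372 + 441 + 0 - 3 = 6612


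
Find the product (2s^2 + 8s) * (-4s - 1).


Distribute each term of the first polynomial:
  (2s^2)(-4s - 1) = -8s^3 - 2s^2
  (8s)(-4s - 1) = -32s^2 - 8s
Sum: -8s^3 - 34s^2 - 8s


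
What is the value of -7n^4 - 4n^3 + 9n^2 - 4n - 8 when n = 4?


Using direct substitution:
  -7 * (4)^4 = -1792
  -4 * (4)^3 = -256
  9 * (4)^2 = 144
  -4 * (4)^1 = -16
  constant: -8
Sum = -1792 - 256 + 144 - 16 - 8 = -1928


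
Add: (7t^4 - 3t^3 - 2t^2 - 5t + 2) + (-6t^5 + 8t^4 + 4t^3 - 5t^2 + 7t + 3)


Align terms by degree and add:
  7t^4 - 3t^3 - 2t^2 - 5t + 2
  -6t^5 + 8t^4 + 4t^3 - 5t^2 + 7t + 3
= -6t^5 + 15t^4 + t^3 - 7t^2 + 2t + 5


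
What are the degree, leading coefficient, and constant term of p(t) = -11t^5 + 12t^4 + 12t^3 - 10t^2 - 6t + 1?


Highest power of t is 5, with coefficient -11. Constant term is 1.
Degree = 5, leading coefficient = -11, constant term = 1


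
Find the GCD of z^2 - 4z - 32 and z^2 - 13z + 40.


Factor each:
  z^2 - 4z - 32 = (z - 8)(z + 4)
  z^2 - 13z + 40 = (z - 8)(z - 5)
Common monic factor: z - 8


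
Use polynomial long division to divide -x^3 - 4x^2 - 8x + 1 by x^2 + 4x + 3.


(-x^3 - 4x^2 - 8x + 1) / (x^2 + 4x + 3)
Step 1: -x * (x^2 + 4x + 3) = -x^3 - 4x^2 - 3x; subtract.
Step 2: 0 * (x^2 + 4x + 3) = 0; subtract.
Quotient: -x, Remainder: -5x + 1


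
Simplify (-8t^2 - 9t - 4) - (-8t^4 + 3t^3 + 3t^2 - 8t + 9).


Distribute the minus sign:
  (-8t^2 - 9t - 4)
- (-8t^4 + 3t^3 + 3t^2 - 8t + 9)
Negate second polynomial: 8t^4 - 3t^3 - 3t^2 + 8t - 9
Add: 8t^4 - 3t^3 - 11t^2 - t - 13


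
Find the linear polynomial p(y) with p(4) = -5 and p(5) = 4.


p(y) = my + b. Using p(4)=-5, p(5)=4:
m = (-5 - 4)/(4 - 5) = -9/-1 = 9
b = -5 - m*(4) = -5 - 36 = -41
p(y) = 9y - 41


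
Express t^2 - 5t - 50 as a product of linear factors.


Roots satisfy r1 + r2 = -b/a = 5 and r1*r2 = c/a = -50.
So r1 = -5, r2 = 10.
t^2 - 5t - 50 = (t - r1)(t - r2) = (t + 5)(t - 10)


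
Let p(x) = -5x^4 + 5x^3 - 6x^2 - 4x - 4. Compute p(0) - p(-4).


p(0) = -4
p(-4) = -1684
p(0) - p(-4) = -4 + 1684 = 1680


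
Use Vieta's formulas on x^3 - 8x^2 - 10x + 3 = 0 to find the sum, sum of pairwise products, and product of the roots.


Monic cubic x^3+bx^2+cx+d=0: sum=-b, pairwise sum=c, product=-d.
b=-8, c=-10, d=3
r1+r2+r3 = 8
r1r2+r1r3+r2r3 = -10
r1r2r3 = -3


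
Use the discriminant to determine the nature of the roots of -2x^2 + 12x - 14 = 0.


D = b^2 - 4ac = (12)^2 - 4(-2)(-14) = 144 - 112 = 32
Since D > 0: two distinct irrational roots


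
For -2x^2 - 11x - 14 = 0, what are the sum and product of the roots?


For ax^2+bx+c=0: sum = -b/a, product = c/a.
a=-2, b=-11, c=-14
Sum = -(-11)/-2 = -11/2
Product = (-14)/-2 = 7


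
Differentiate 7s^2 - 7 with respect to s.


Apply the power rule term by term:
  d/ds(7s^2) = 14s
  d/ds(-7) = 0
p'(s) = 14s


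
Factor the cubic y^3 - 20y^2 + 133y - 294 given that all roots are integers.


Try integer roots (divisors of -294). y=7: p(7)=0.
Divide out (y - 7): quotient is y^2 - 13y + 42.
Factor the quadratic: (y - 7)(y - 6)
Result: (y - 7)(y - 7)(y - 6)


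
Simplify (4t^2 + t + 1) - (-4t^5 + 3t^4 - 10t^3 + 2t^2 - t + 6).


Distribute the minus sign:
  (4t^2 + t + 1)
- (-4t^5 + 3t^4 - 10t^3 + 2t^2 - t + 6)
Negate second polynomial: 4t^5 - 3t^4 + 10t^3 - 2t^2 + t - 6
Add: 4t^5 - 3t^4 + 10t^3 + 2t^2 + 2t - 5


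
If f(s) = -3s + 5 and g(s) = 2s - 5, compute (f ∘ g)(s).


Substitute g(s) into f:
f(g(s)) = -3*(2s - 5) + 5
Expand and combine: -6s + 20


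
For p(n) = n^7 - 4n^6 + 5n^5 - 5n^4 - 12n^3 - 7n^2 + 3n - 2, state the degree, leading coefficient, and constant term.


Highest power of n is 7, with coefficient 1. Constant term is -2.
Degree = 7, leading coefficient = 1, constant term = -2


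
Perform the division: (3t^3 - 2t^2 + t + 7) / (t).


(3t^3 - 2t^2 + t + 7) / (t)
Step 1: 3t^2 * (t) = 3t^3; subtract.
Step 2: -2t * (t) = -2t^2; subtract.
Step 3: 1 * (t) = t; subtract.
Quotient: 3t^2 - 2t + 1, Remainder: 7


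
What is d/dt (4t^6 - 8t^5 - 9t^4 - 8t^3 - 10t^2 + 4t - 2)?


Apply the power rule term by term:
  d/dt(4t^6) = 24t^5
  d/dt(-8t^5) = -40t^4
  d/dt(-9t^4) = -36t^3
  d/dt(-8t^3) = -24t^2
  d/dt(-10t^2) = -20t
  d/dt(4t) = 4
  d/dt(-2) = 0
p'(t) = 24t^5 - 40t^4 - 36t^3 - 24t^2 - 20t + 4


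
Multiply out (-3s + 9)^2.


Expand (-3s + 9)^2 by repeated multiplication:
= 9s^2 - 54s + 81


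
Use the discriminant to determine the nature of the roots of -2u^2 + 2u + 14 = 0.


D = b^2 - 4ac = (2)^2 - 4(-2)(14) = 4 + 112 = 116
Since D > 0: two distinct irrational roots


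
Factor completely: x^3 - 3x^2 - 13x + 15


Try integer roots (divisors of 15). x=1: p(1)=0.
Divide out (x - 1): quotient is x^2 - 2x - 15.
Factor the quadratic: (x - 5)(x + 3)
Result: (x - 1)(x - 5)(x + 3)


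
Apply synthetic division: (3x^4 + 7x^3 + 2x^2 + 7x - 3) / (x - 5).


Synthetic division with c = 5. Coefficients: 3, 7, 2, 7, -3
Bring down 3.
  3 * 5 = 15; 15 + 7 = 22
  22 * 5 = 110; 110 + 2 = 112
  112 * 5 = 560; 560 + 7 = 567
  567 * 5 = 2835; 2835 - 3 = 2832
Quotient: 3x^3 + 22x^2 + 112x + 567, Remainder: 2832


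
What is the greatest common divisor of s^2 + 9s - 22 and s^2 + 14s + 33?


Factor each:
  s^2 + 9s - 22 = (s + 11)(s - 2)
  s^2 + 14s + 33 = (s + 11)(s + 3)
Common monic factor: s + 11


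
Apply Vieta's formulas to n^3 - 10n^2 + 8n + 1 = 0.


Monic cubic n^3+bn^2+cn+d=0: sum=-b, pairwise sum=c, product=-d.
b=-10, c=8, d=1
r1+r2+r3 = 10
r1r2+r1r3+r2r3 = 8
r1r2r3 = -1


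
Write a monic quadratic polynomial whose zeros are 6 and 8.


p(t) = (t - 6)(t - 8)
Expand: t^2 - 14t + 48


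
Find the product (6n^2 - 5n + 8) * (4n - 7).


Distribute each term of the first polynomial:
  (6n^2)(4n - 7) = 24n^3 - 42n^2
  (-5n)(4n - 7) = -20n^2 + 35n
  (8)(4n - 7) = 32n - 56
Sum: 24n^3 - 62n^2 + 67n - 56


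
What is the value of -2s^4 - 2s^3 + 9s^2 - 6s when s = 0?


Using direct substitution:
  -2 * (0)^4 = 0
  -2 * (0)^3 = 0
  9 * (0)^2 = 0
  -6 * (0)^1 = 0
  constant: 0
Sum = 0 + 0 + 0 + 0 + 0 = 0


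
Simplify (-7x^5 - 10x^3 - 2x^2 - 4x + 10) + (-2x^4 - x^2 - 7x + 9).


Align terms by degree and add:
  -7x^5 - 10x^3 - 2x^2 - 4x + 10
  -2x^4 - x^2 - 7x + 9
= -7x^5 - 2x^4 - 10x^3 - 3x^2 - 11x + 19


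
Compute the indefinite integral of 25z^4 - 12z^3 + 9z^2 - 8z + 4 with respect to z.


Reverse power rule on each term:
  ∫ 25z^4 dz = 5z^5
  ∫ -12z^3 dz = -3z^4
  ∫ 9z^2 dz = 3z^3
  ∫ -8z dz = -4z^2
  ∫ 4 dz = 4z
F(z) = 5z^5 - 3z^4 + 3z^3 - 4z^2 + 4z + C


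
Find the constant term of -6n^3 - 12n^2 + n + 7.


Read off the constant term: 7


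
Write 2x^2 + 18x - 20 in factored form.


Roots satisfy r1 + r2 = -b/a = -9 and r1*r2 = c/a = -10.
So r1 = -10, r2 = 1.
2x^2 + 18x - 20 = 2(x - r1)(x - r2) = 2(x + 10)(x - 1)


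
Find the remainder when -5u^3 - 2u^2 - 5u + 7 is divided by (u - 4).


By the Remainder Theorem, the remainder equals p(4):
  -5*(4)^3 = -320
  -2*(4)^2 = -32
  -5*(4)^1 = -20
  constant: 7
Sum: -320 - 32 - 20 + 7 = -365


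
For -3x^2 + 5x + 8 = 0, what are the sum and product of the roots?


For ax^2+bx+c=0: sum = -b/a, product = c/a.
a=-3, b=5, c=8
Sum = -(5)/-3 = 5/3
Product = (8)/-3 = -8/3


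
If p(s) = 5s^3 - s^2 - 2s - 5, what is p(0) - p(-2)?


p(0) = -5
p(-2) = -45
p(0) - p(-2) = -5 + 45 = 40


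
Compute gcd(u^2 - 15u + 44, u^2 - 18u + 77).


Factor each:
  u^2 - 15u + 44 = (u - 11)(u - 4)
  u^2 - 18u + 77 = (u - 11)(u - 7)
Common monic factor: u - 11


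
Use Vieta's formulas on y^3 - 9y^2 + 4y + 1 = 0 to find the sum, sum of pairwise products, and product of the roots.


Monic cubic y^3+by^2+cy+d=0: sum=-b, pairwise sum=c, product=-d.
b=-9, c=4, d=1
r1+r2+r3 = 9
r1r2+r1r3+r2r3 = 4
r1r2r3 = -1


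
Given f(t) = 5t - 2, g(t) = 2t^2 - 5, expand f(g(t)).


Substitute g(t) into f:
f(g(t)) = 5*(2t^2 - 5) + (-2)
Expand and combine: 10t^2 - 27


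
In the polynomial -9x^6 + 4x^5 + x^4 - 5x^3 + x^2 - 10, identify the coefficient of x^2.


Read off the coefficient of x^2: 1


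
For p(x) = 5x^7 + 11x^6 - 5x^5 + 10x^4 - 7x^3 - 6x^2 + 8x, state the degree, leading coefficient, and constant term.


Highest power of x is 7, with coefficient 5. Constant term is 0.
Degree = 7, leading coefficient = 5, constant term = 0


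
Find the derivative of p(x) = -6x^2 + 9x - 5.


Apply the power rule term by term:
  d/dx(-6x^2) = -12x
  d/dx(9x) = 9
  d/dx(-5) = 0
p'(x) = -12x + 9


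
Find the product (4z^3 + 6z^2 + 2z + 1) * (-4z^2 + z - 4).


Distribute each term of the first polynomial:
  (4z^3)(-4z^2 + z - 4) = -16z^5 + 4z^4 - 16z^3
  (6z^2)(-4z^2 + z - 4) = -24z^4 + 6z^3 - 24z^2
  (2z)(-4z^2 + z - 4) = -8z^3 + 2z^2 - 8z
  (1)(-4z^2 + z - 4) = -4z^2 + z - 4
Sum: -16z^5 - 20z^4 - 18z^3 - 26z^2 - 7z - 4


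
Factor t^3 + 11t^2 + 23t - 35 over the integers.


Try integer roots (divisors of -35). t=-7: p(-7)=0.
Divide out (t + 7): quotient is t^2 + 4t - 5.
Factor the quadratic: (t - 1)(t + 5)
Result: (t + 7)(t - 1)(t + 5)


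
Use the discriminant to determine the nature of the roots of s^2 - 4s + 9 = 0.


D = b^2 - 4ac = (-4)^2 - 4(1)(9) = 16 - 36 = -20
Since D < 0: two complex conjugate roots (no real roots)


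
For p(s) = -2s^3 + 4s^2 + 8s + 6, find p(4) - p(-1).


p(4) = -26
p(-1) = 4
p(4) - p(-1) = -26 - 4 = -30


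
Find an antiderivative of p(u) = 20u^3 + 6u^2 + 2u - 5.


Reverse power rule on each term:
  ∫ 20u^3 du = 5u^4
  ∫ 6u^2 du = 2u^3
  ∫ 2u du = u^2
  ∫ -5 du = -5u
F(u) = 5u^4 + 2u^3 + u^2 - 5u + C


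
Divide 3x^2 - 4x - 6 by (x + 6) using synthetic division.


Synthetic division with c = -6. Coefficients: 3, -4, -6
Bring down 3.
  3 * -6 = -18; -18 - 4 = -22
  -22 * -6 = 132; 132 - 6 = 126
Quotient: 3x - 22, Remainder: 126


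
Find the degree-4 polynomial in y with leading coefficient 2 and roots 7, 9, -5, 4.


p(y) = 2(y - 7)(y - 9)(y + 5)(y - 4)
Expand: 2y^4 - 30y^3 + 54y^2 + 766y - 2520


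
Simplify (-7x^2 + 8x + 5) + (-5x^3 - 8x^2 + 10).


Align terms by degree and add:
  -7x^2 + 8x + 5
  -5x^3 - 8x^2 + 10
= -5x^3 - 15x^2 + 8x + 15


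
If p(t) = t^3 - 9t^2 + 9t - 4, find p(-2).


Using direct substitution:
  1 * (-2)^3 = -8
  -9 * (-2)^2 = -36
  9 * (-2)^1 = -18
  constant: -4
Sum = -8 - 36 - 18 - 4 = -66


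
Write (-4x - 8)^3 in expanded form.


Expand (-4x - 8)^3 by repeated multiplication:
  (-4x - 8)^2 = 16x^2 + 64x + 64
= -64x^3 - 384x^2 - 768x - 512


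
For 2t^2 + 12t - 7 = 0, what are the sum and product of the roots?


For at^2+bt+c=0: sum = -b/a, product = c/a.
a=2, b=12, c=-7
Sum = -(12)/2 = -6
Product = (-7)/2 = -7/2


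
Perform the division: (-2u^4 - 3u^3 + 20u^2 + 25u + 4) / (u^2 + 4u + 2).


(-2u^4 - 3u^3 + 20u^2 + 25u + 4) / (u^2 + 4u + 2)
Step 1: -2u^2 * (u^2 + 4u + 2) = -2u^4 - 8u^3 - 4u^2; subtract.
Step 2: 5u * (u^2 + 4u + 2) = 5u^3 + 20u^2 + 10u; subtract.
Step 3: 4 * (u^2 + 4u + 2) = 4u^2 + 16u + 8; subtract.
Quotient: -2u^2 + 5u + 4, Remainder: -u - 4


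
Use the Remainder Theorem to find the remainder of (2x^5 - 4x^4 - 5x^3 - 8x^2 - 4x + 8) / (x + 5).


By the Remainder Theorem, the remainder equals p(-5):
  2*(-5)^5 = -6250
  -4*(-5)^4 = -2500
  -5*(-5)^3 = 625
  -8*(-5)^2 = -200
  -4*(-5)^1 = 20
  constant: 8
Sum: -6250 - 2500 + 625 - 200 + 20 + 8 = -8297


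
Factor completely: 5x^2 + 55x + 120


Roots satisfy r1 + r2 = -b/a = -11 and r1*r2 = c/a = 24.
So r1 = -8, r2 = -3.
5x^2 + 55x + 120 = 5(x - r1)(x - r2) = 5(x + 8)(x + 3)


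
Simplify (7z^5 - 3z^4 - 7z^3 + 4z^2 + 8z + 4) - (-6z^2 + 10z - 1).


Distribute the minus sign:
  (7z^5 - 3z^4 - 7z^3 + 4z^2 + 8z + 4)
- (-6z^2 + 10z - 1)
Negate second polynomial: 6z^2 - 10z + 1
Add: 7z^5 - 3z^4 - 7z^3 + 10z^2 - 2z + 5


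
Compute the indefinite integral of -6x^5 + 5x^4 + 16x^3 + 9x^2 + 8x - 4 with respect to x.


Reverse power rule on each term:
  ∫ -6x^5 dx = -x^6
  ∫ 5x^4 dx = x^5
  ∫ 16x^3 dx = 4x^4
  ∫ 9x^2 dx = 3x^3
  ∫ 8x dx = 4x^2
  ∫ -4 dx = -4x
F(x) = -x^6 + x^5 + 4x^4 + 3x^3 + 4x^2 - 4x + C


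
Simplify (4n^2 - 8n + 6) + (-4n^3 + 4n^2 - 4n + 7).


Align terms by degree and add:
  4n^2 - 8n + 6
  -4n^3 + 4n^2 - 4n + 7
= -4n^3 + 8n^2 - 12n + 13


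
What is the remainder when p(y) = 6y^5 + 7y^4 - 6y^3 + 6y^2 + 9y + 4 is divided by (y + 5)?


By the Remainder Theorem, the remainder equals p(-5):
  6*(-5)^5 = -18750
  7*(-5)^4 = 4375
  -6*(-5)^3 = 750
  6*(-5)^2 = 150
  9*(-5)^1 = -45
  constant: 4
Sum: -18750 + 4375 + 750 + 150 - 45 + 4 = -13516


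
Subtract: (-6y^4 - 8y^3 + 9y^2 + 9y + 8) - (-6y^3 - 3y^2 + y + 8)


Distribute the minus sign:
  (-6y^4 - 8y^3 + 9y^2 + 9y + 8)
- (-6y^3 - 3y^2 + y + 8)
Negate second polynomial: 6y^3 + 3y^2 - y - 8
Add: -6y^4 - 2y^3 + 12y^2 + 8y


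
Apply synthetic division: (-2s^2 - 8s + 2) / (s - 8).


Synthetic division with c = 8. Coefficients: -2, -8, 2
Bring down -2.
  -2 * 8 = -16; -16 - 8 = -24
  -24 * 8 = -192; -192 + 2 = -190
Quotient: -2s - 24, Remainder: -190


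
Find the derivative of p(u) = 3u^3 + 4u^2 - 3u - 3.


Apply the power rule term by term:
  d/du(3u^3) = 9u^2
  d/du(4u^2) = 8u
  d/du(-3u) = -3
  d/du(-3) = 0
p'(u) = 9u^2 + 8u - 3


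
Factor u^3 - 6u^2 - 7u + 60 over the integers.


Try integer roots (divisors of 60). u=4: p(4)=0.
Divide out (u - 4): quotient is u^2 - 2u - 15.
Factor the quadratic: (u + 3)(u - 5)
Result: (u - 4)(u + 3)(u - 5)


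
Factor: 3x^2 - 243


Roots satisfy r1 + r2 = -b/a = 0 and r1*r2 = c/a = -81.
So r1 = -9, r2 = 9.
3x^2 - 243 = 3(x - r1)(x - r2) = 3(x + 9)(x - 9)


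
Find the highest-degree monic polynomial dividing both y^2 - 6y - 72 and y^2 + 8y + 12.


Factor each:
  y^2 - 6y - 72 = (y + 6)(y - 12)
  y^2 + 8y + 12 = (y + 6)(y + 2)
Common monic factor: y + 6


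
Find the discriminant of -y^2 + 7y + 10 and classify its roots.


D = b^2 - 4ac = (7)^2 - 4(-1)(10) = 49 + 40 = 89
Since D > 0: two distinct irrational roots


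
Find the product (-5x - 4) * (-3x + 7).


Distribute each term of the first polynomial:
  (-5x)(-3x + 7) = 15x^2 - 35x
  (-4)(-3x + 7) = 12x - 28
Sum: 15x^2 - 23x - 28


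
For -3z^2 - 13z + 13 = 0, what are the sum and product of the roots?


For az^2+bz+c=0: sum = -b/a, product = c/a.
a=-3, b=-13, c=13
Sum = -(-13)/-3 = -13/3
Product = (13)/-3 = -13/3


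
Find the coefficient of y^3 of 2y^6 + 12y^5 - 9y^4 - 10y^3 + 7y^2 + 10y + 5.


Read off the coefficient of y^3: -10


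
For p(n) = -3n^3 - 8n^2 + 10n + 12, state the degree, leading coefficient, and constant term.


Highest power of n is 3, with coefficient -3. Constant term is 12.
Degree = 3, leading coefficient = -3, constant term = 12


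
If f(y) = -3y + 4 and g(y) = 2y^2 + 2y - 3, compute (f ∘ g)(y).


Substitute g(y) into f:
f(g(y)) = -3*(2y^2 + 2y - 3) + 4
Expand and combine: -6y^2 - 6y + 13


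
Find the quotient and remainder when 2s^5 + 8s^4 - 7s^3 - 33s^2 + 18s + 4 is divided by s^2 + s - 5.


(2s^5 + 8s^4 - 7s^3 - 33s^2 + 18s + 4) / (s^2 + s - 5)
Step 1: 2s^3 * (s^2 + s - 5) = 2s^5 + 2s^4 - 10s^3; subtract.
Step 2: 6s^2 * (s^2 + s - 5) = 6s^4 + 6s^3 - 30s^2; subtract.
Step 3: -3s * (s^2 + s - 5) = -3s^3 - 3s^2 + 15s; subtract.
Step 4: 0 * (s^2 + s - 5) = 0; subtract.
Quotient: 2s^3 + 6s^2 - 3s, Remainder: 3s + 4


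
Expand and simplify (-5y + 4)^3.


Expand (-5y + 4)^3 by repeated multiplication:
  (-5y + 4)^2 = 25y^2 - 40y + 16
= -125y^3 + 300y^2 - 240y + 64


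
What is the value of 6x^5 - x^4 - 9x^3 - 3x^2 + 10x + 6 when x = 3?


Using direct substitution:
  6 * (3)^5 = 1458
  -1 * (3)^4 = -81
  -9 * (3)^3 = -243
  -3 * (3)^2 = -27
  10 * (3)^1 = 30
  constant: 6
Sum = 1458 - 81 - 243 - 27 + 30 + 6 = 1143


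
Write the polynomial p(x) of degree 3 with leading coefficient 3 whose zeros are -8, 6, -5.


p(x) = 3(x + 8)(x - 6)(x + 5)
Expand: 3x^3 + 21x^2 - 114x - 720


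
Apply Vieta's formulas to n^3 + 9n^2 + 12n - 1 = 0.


Monic cubic n^3+bn^2+cn+d=0: sum=-b, pairwise sum=c, product=-d.
b=9, c=12, d=-1
r1+r2+r3 = -9
r1r2+r1r3+r2r3 = 12
r1r2r3 = 1


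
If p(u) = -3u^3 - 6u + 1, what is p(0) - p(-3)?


p(0) = 1
p(-3) = 100
p(0) - p(-3) = 1 - 100 = -99


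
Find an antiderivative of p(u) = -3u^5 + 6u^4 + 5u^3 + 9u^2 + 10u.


Reverse power rule on each term:
  ∫ -3u^5 du = -(1/2)u^6
  ∫ 6u^4 du = (6/5)u^5
  ∫ 5u^3 du = (5/4)u^4
  ∫ 9u^2 du = 3u^3
  ∫ 10u du = 5u^2
F(u) = -(1/2)u^6 + (6/5)u^5 + (5/4)u^4 + 3u^3 + 5u^2 + C


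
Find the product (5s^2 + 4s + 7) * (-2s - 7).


Distribute each term of the first polynomial:
  (5s^2)(-2s - 7) = -10s^3 - 35s^2
  (4s)(-2s - 7) = -8s^2 - 28s
  (7)(-2s - 7) = -14s - 49
Sum: -10s^3 - 43s^2 - 42s - 49


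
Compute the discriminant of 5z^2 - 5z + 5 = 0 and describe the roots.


D = b^2 - 4ac = (-5)^2 - 4(5)(5) = 25 - 100 = -75
Since D < 0: two complex conjugate roots (no real roots)


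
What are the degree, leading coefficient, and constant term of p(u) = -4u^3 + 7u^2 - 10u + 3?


Highest power of u is 3, with coefficient -4. Constant term is 3.
Degree = 3, leading coefficient = -4, constant term = 3


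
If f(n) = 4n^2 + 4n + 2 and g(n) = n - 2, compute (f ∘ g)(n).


Substitute g(n) into f:
f(g(n)) = 4*(n - 2)^2 + 4*(n - 2) + 2
(n - 2)^2 = n^2 - 4n + 4
Expand and combine: 4n^2 - 12n + 10


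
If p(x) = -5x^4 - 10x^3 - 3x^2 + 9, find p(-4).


Using direct substitution:
  -5 * (-4)^4 = -1280
  -10 * (-4)^3 = 640
  -3 * (-4)^2 = -48
  0 * (-4)^1 = 0
  constant: 9
Sum = -1280 + 640 - 48 + 0 + 9 = -679


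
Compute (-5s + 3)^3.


Expand (-5s + 3)^3 by repeated multiplication:
  (-5s + 3)^2 = 25s^2 - 30s + 9
= -125s^3 + 225s^2 - 135s + 27


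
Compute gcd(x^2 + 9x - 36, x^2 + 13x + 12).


Factor each:
  x^2 + 9x - 36 = (x + 12)(x - 3)
  x^2 + 13x + 12 = (x + 12)(x + 1)
Common monic factor: x + 12


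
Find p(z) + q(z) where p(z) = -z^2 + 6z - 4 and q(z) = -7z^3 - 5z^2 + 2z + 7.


Align terms by degree and add:
  -z^2 + 6z - 4
  -7z^3 - 5z^2 + 2z + 7
= -7z^3 - 6z^2 + 8z + 3


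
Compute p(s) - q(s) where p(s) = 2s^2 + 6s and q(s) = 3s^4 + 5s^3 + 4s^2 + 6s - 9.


Distribute the minus sign:
  (2s^2 + 6s)
- (3s^4 + 5s^3 + 4s^2 + 6s - 9)
Negate second polynomial: -3s^4 - 5s^3 - 4s^2 - 6s + 9
Add: -3s^4 - 5s^3 - 2s^2 + 9


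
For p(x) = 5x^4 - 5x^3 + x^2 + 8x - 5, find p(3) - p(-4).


p(3) = 298
p(-4) = 1579
p(3) - p(-4) = 298 - 1579 = -1281


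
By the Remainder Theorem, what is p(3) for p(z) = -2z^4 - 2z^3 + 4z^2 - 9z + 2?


By the Remainder Theorem, the remainder equals p(3):
  -2*(3)^4 = -162
  -2*(3)^3 = -54
  4*(3)^2 = 36
  -9*(3)^1 = -27
  constant: 2
Sum: -162 - 54 + 36 - 27 + 2 = -205


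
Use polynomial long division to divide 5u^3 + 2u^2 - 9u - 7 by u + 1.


(5u^3 + 2u^2 - 9u - 7) / (u + 1)
Step 1: 5u^2 * (u + 1) = 5u^3 + 5u^2; subtract.
Step 2: -3u * (u + 1) = -3u^2 - 3u; subtract.
Step 3: -6 * (u + 1) = -6u - 6; subtract.
Quotient: 5u^2 - 3u - 6, Remainder: -1


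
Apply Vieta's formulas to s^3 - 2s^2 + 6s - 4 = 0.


Monic cubic s^3+bs^2+cs+d=0: sum=-b, pairwise sum=c, product=-d.
b=-2, c=6, d=-4
r1+r2+r3 = 2
r1r2+r1r3+r2r3 = 6
r1r2r3 = 4


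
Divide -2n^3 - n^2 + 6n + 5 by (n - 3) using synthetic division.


Synthetic division with c = 3. Coefficients: -2, -1, 6, 5
Bring down -2.
  -2 * 3 = -6; -6 - 1 = -7
  -7 * 3 = -21; -21 + 6 = -15
  -15 * 3 = -45; -45 + 5 = -40
Quotient: -2n^2 - 7n - 15, Remainder: -40


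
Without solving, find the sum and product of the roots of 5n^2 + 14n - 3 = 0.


For an^2+bn+c=0: sum = -b/a, product = c/a.
a=5, b=14, c=-3
Sum = -(14)/5 = -14/5
Product = (-3)/5 = -3/5


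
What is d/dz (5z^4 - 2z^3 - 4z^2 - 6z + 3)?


Apply the power rule term by term:
  d/dz(5z^4) = 20z^3
  d/dz(-2z^3) = -6z^2
  d/dz(-4z^2) = -8z
  d/dz(-6z) = -6
  d/dz(3) = 0
p'(z) = 20z^3 - 6z^2 - 8z - 6


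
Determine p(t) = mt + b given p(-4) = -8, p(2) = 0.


p(t) = mt + b. Using p(-4)=-8, p(2)=0:
m = (-8)/(-4 - 2) = -8/-6 = 4/3
b = -8 - m*(-4) = -8 + 16/3 = -8/3
p(t) = (4/3)t - (8/3)


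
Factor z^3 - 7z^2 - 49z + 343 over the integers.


Try integer roots (divisors of 343). z=7: p(7)=0.
Divide out (z - 7): quotient is z^2 - 49.
Factor the quadratic: (z + 7)(z - 7)
Result: (z - 7)(z + 7)(z - 7)


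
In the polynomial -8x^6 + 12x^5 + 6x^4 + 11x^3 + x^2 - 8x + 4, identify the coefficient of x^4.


Read off the coefficient of x^4: 6


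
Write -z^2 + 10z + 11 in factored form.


Roots satisfy r1 + r2 = -b/a = 10 and r1*r2 = c/a = -11.
So r1 = 11, r2 = -1.
-z^2 + 10z + 11 = -(z - r1)(z - r2) = -(z - 11)(z + 1)


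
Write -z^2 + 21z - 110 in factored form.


Roots satisfy r1 + r2 = -b/a = 21 and r1*r2 = c/a = 110.
So r1 = 11, r2 = 10.
-z^2 + 21z - 110 = -(z - r1)(z - r2) = -(z - 11)(z - 10)


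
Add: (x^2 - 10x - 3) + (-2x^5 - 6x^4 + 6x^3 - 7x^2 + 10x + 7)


Align terms by degree and add:
  x^2 - 10x - 3
  -2x^5 - 6x^4 + 6x^3 - 7x^2 + 10x + 7
= -2x^5 - 6x^4 + 6x^3 - 6x^2 + 4


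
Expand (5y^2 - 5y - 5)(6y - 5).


Distribute each term of the first polynomial:
  (5y^2)(6y - 5) = 30y^3 - 25y^2
  (-5y)(6y - 5) = -30y^2 + 25y
  (-5)(6y - 5) = -30y + 25
Sum: 30y^3 - 55y^2 - 5y + 25


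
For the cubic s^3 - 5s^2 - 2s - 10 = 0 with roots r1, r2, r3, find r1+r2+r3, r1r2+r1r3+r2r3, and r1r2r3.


Monic cubic s^3+bs^2+cs+d=0: sum=-b, pairwise sum=c, product=-d.
b=-5, c=-2, d=-10
r1+r2+r3 = 5
r1r2+r1r3+r2r3 = -2
r1r2r3 = 10


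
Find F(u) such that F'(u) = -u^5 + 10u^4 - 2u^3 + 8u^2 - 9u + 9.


Reverse power rule on each term:
  ∫ -u^5 du = -(1/6)u^6
  ∫ 10u^4 du = 2u^5
  ∫ -2u^3 du = -(1/2)u^4
  ∫ 8u^2 du = (8/3)u^3
  ∫ -9u du = -(9/2)u^2
  ∫ 9 du = 9u
F(u) = -(1/6)u^6 + 2u^5 - (1/2)u^4 + (8/3)u^3 - (9/2)u^2 + 9u + C


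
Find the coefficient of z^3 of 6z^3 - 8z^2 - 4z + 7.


Read off the coefficient of z^3: 6


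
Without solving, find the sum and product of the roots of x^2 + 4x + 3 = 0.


For ax^2+bx+c=0: sum = -b/a, product = c/a.
a=1, b=4, c=3
Sum = -(4)/1 = -4
Product = (3)/1 = 3


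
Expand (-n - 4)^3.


Expand (-n - 4)^3 by repeated multiplication:
  (-n - 4)^2 = n^2 + 8n + 16
= -n^3 - 12n^2 - 48n - 64


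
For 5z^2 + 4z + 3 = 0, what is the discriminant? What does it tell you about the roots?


D = b^2 - 4ac = (4)^2 - 4(5)(3) = 16 - 60 = -44
Since D < 0: two complex conjugate roots (no real roots)


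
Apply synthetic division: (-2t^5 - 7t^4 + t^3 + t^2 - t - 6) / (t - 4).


Synthetic division with c = 4. Coefficients: -2, -7, 1, 1, -1, -6
Bring down -2.
  -2 * 4 = -8; -8 - 7 = -15
  -15 * 4 = -60; -60 + 1 = -59
  -59 * 4 = -236; -236 + 1 = -235
  -235 * 4 = -940; -940 - 1 = -941
  -941 * 4 = -3764; -3764 - 6 = -3770
Quotient: -2t^4 - 15t^3 - 59t^2 - 235t - 941, Remainder: -3770


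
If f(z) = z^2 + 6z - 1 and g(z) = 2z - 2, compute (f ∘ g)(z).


Substitute g(z) into f:
f(g(z)) = 1*(2z - 2)^2 + 6*(2z - 2) + (-1)
(2z - 2)^2 = 4z^2 - 8z + 4
Expand and combine: 4z^2 + 4z - 9


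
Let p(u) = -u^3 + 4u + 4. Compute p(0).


Using direct substitution:
  -1 * (0)^3 = 0
  0 * (0)^2 = 0
  4 * (0)^1 = 0
  constant: 4
Sum = 0 + 0 + 0 + 4 = 4


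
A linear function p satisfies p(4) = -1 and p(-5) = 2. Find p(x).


p(x) = mx + b. Using p(4)=-1, p(-5)=2:
m = (-1 - 2)/(4 + 5) = -3/9 = -1/3
b = -1 - m*(4) = -1 + 4/3 = 1/3
p(x) = -(1/3)x + (1/3)


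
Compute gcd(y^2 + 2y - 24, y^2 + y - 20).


Factor each:
  y^2 + 2y - 24 = (y - 4)(y + 6)
  y^2 + y - 20 = (y - 4)(y + 5)
Common monic factor: y - 4


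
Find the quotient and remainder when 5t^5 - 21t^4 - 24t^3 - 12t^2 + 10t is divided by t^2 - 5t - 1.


(5t^5 - 21t^4 - 24t^3 - 12t^2 + 10t) / (t^2 - 5t - 1)
Step 1: 5t^3 * (t^2 - 5t - 1) = 5t^5 - 25t^4 - 5t^3; subtract.
Step 2: 4t^2 * (t^2 - 5t - 1) = 4t^4 - 20t^3 - 4t^2; subtract.
Step 3: t * (t^2 - 5t - 1) = t^3 - 5t^2 - t; subtract.
Step 4: -3 * (t^2 - 5t - 1) = -3t^2 + 15t + 3; subtract.
Quotient: 5t^3 + 4t^2 + t - 3, Remainder: -4t - 3


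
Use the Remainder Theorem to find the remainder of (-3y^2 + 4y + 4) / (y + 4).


By the Remainder Theorem, the remainder equals p(-4):
  -3*(-4)^2 = -48
  4*(-4)^1 = -16
  constant: 4
Sum: -48 - 16 + 4 = -60


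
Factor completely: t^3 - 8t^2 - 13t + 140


Try integer roots (divisors of 140). t=7: p(7)=0.
Divide out (t - 7): quotient is t^2 - t - 20.
Factor the quadratic: (t - 5)(t + 4)
Result: (t - 7)(t - 5)(t + 4)


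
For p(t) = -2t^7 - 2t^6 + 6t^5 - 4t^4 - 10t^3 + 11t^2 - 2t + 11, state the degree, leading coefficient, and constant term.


Highest power of t is 7, with coefficient -2. Constant term is 11.
Degree = 7, leading coefficient = -2, constant term = 11


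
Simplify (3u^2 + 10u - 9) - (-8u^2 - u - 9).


Distribute the minus sign:
  (3u^2 + 10u - 9)
- (-8u^2 - u - 9)
Negate second polynomial: 8u^2 + u + 9
Add: 11u^2 + 11u


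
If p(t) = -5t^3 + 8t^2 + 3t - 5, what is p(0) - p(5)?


p(0) = -5
p(5) = -415
p(0) - p(5) = -5 + 415 = 410


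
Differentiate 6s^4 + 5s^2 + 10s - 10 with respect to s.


Apply the power rule term by term:
  d/ds(6s^4) = 24s^3
  d/ds(5s^2) = 10s
  d/ds(10s) = 10
  d/ds(-10) = 0
p'(s) = 24s^3 + 10s + 10


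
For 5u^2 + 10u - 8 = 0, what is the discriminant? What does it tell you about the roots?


D = b^2 - 4ac = (10)^2 - 4(5)(-8) = 100 + 160 = 260
Since D > 0: two distinct irrational roots


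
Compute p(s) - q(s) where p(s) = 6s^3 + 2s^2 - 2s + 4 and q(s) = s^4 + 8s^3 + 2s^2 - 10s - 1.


Distribute the minus sign:
  (6s^3 + 2s^2 - 2s + 4)
- (s^4 + 8s^3 + 2s^2 - 10s - 1)
Negate second polynomial: -s^4 - 8s^3 - 2s^2 + 10s + 1
Add: -s^4 - 2s^3 + 8s + 5


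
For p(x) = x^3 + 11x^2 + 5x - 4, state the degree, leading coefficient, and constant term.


Highest power of x is 3, with coefficient 1. Constant term is -4.
Degree = 3, leading coefficient = 1, constant term = -4


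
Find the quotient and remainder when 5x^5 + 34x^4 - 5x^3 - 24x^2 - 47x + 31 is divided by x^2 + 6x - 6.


(5x^5 + 34x^4 - 5x^3 - 24x^2 - 47x + 31) / (x^2 + 6x - 6)
Step 1: 5x^3 * (x^2 + 6x - 6) = 5x^5 + 30x^4 - 30x^3; subtract.
Step 2: 4x^2 * (x^2 + 6x - 6) = 4x^4 + 24x^3 - 24x^2; subtract.
Step 3: x * (x^2 + 6x - 6) = x^3 + 6x^2 - 6x; subtract.
Step 4: -6 * (x^2 + 6x - 6) = -6x^2 - 36x + 36; subtract.
Quotient: 5x^3 + 4x^2 + x - 6, Remainder: -5x - 5


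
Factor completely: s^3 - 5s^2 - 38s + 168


Try integer roots (divisors of 168). s=7: p(7)=0.
Divide out (s - 7): quotient is s^2 + 2s - 24.
Factor the quadratic: (s - 4)(s + 6)
Result: (s - 7)(s - 4)(s + 6)


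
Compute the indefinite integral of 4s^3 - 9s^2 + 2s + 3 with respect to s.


Reverse power rule on each term:
  ∫ 4s^3 ds = s^4
  ∫ -9s^2 ds = -3s^3
  ∫ 2s ds = s^2
  ∫ 3 ds = 3s
F(s) = s^4 - 3s^3 + s^2 + 3s + C


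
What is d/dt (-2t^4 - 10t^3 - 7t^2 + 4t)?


Apply the power rule term by term:
  d/dt(-2t^4) = -8t^3
  d/dt(-10t^3) = -30t^2
  d/dt(-7t^2) = -14t
  d/dt(4t) = 4
p'(t) = -8t^3 - 30t^2 - 14t + 4


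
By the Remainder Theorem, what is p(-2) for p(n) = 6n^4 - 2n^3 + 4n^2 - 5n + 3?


By the Remainder Theorem, the remainder equals p(-2):
  6*(-2)^4 = 96
  -2*(-2)^3 = 16
  4*(-2)^2 = 16
  -5*(-2)^1 = 10
  constant: 3
Sum: 96 + 16 + 16 + 10 + 3 = 141


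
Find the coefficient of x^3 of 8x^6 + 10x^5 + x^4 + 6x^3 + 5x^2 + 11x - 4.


Read off the coefficient of x^3: 6


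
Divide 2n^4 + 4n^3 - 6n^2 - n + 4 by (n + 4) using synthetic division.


Synthetic division with c = -4. Coefficients: 2, 4, -6, -1, 4
Bring down 2.
  2 * -4 = -8; -8 + 4 = -4
  -4 * -4 = 16; 16 - 6 = 10
  10 * -4 = -40; -40 - 1 = -41
  -41 * -4 = 164; 164 + 4 = 168
Quotient: 2n^3 - 4n^2 + 10n - 41, Remainder: 168


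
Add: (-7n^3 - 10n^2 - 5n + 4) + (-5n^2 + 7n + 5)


Align terms by degree and add:
  -7n^3 - 10n^2 - 5n + 4
  -5n^2 + 7n + 5
= -7n^3 - 15n^2 + 2n + 9


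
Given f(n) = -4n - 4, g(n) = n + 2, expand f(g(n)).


Substitute g(n) into f:
f(g(n)) = -4*(n + 2) + (-4)
Expand and combine: -4n - 12


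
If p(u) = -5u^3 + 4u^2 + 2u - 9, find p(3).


Using direct substitution:
  -5 * (3)^3 = -135
  4 * (3)^2 = 36
  2 * (3)^1 = 6
  constant: -9
Sum = -135 + 36 + 6 - 9 = -102


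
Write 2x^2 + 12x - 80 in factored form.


Roots satisfy r1 + r2 = -b/a = -6 and r1*r2 = c/a = -40.
So r1 = -10, r2 = 4.
2x^2 + 12x - 80 = 2(x - r1)(x - r2) = 2(x + 10)(x - 4)


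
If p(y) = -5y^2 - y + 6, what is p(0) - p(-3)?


p(0) = 6
p(-3) = -36
p(0) - p(-3) = 6 + 36 = 42


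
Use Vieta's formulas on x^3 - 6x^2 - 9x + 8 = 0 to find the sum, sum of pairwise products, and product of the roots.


Monic cubic x^3+bx^2+cx+d=0: sum=-b, pairwise sum=c, product=-d.
b=-6, c=-9, d=8
r1+r2+r3 = 6
r1r2+r1r3+r2r3 = -9
r1r2r3 = -8


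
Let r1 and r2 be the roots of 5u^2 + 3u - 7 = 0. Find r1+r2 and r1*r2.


For au^2+bu+c=0: sum = -b/a, product = c/a.
a=5, b=3, c=-7
Sum = -(3)/5 = -3/5
Product = (-7)/5 = -7/5


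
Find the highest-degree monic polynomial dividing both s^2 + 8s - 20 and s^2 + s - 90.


Factor each:
  s^2 + 8s - 20 = (s + 10)(s - 2)
  s^2 + s - 90 = (s + 10)(s - 9)
Common monic factor: s + 10


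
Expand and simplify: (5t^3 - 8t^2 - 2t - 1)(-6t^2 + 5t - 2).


Distribute each term of the first polynomial:
  (5t^3)(-6t^2 + 5t - 2) = -30t^5 + 25t^4 - 10t^3
  (-8t^2)(-6t^2 + 5t - 2) = 48t^4 - 40t^3 + 16t^2
  (-2t)(-6t^2 + 5t - 2) = 12t^3 - 10t^2 + 4t
  (-1)(-6t^2 + 5t - 2) = 6t^2 - 5t + 2
Sum: -30t^5 + 73t^4 - 38t^3 + 12t^2 - t + 2


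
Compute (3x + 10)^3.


Expand (3x + 10)^3 by repeated multiplication:
  (3x + 10)^2 = 9x^2 + 60x + 100
= 27x^3 + 270x^2 + 900x + 1000


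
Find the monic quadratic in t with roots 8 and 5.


p(t) = (t - 8)(t - 5)
Expand: t^2 - 13t + 40


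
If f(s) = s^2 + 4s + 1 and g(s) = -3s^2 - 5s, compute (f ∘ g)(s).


Substitute g(s) into f:
f(g(s)) = 1*(-3s^2 - 5s)^2 + 4*(-3s^2 - 5s) + 1
(-3s^2 - 5s)^2 = 9s^4 + 30s^3 + 25s^2
Expand and combine: 9s^4 + 30s^3 + 13s^2 - 20s + 1


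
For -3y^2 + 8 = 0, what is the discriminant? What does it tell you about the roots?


D = b^2 - 4ac = (0)^2 - 4(-3)(8) = 0 + 96 = 96
Since D > 0: two distinct irrational roots


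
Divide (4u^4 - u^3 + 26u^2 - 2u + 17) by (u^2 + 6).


(4u^4 - u^3 + 26u^2 - 2u + 17) / (u^2 + 6)
Step 1: 4u^2 * (u^2 + 6) = 4u^4 + 24u^2; subtract.
Step 2: -u * (u^2 + 6) = -u^3 - 6u; subtract.
Step 3: 2 * (u^2 + 6) = 2u^2 + 12; subtract.
Quotient: 4u^2 - u + 2, Remainder: 4u + 5


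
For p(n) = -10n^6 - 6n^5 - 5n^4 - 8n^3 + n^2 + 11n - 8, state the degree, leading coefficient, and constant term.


Highest power of n is 6, with coefficient -10. Constant term is -8.
Degree = 6, leading coefficient = -10, constant term = -8


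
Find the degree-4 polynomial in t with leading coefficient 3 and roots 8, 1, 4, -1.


p(t) = 3(t - 8)(t - 1)(t - 4)(t + 1)
Expand: 3t^4 - 36t^3 + 93t^2 + 36t - 96


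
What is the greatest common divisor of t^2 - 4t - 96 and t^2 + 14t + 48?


Factor each:
  t^2 - 4t - 96 = (t + 8)(t - 12)
  t^2 + 14t + 48 = (t + 8)(t + 6)
Common monic factor: t + 8


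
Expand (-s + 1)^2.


Expand (-s + 1)^2 by repeated multiplication:
= s^2 - 2s + 1


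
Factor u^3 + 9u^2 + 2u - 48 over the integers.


Try integer roots (divisors of -48). u=-8: p(-8)=0.
Divide out (u + 8): quotient is u^2 + u - 6.
Factor the quadratic: (u + 3)(u - 2)
Result: (u + 8)(u + 3)(u - 2)


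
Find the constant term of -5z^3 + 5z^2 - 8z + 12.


Read off the constant term: 12


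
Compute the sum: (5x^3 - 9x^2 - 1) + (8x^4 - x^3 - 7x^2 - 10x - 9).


Align terms by degree and add:
  5x^3 - 9x^2 - 1
+ 8x^4 - x^3 - 7x^2 - 10x - 9
= 8x^4 + 4x^3 - 16x^2 - 10x - 10


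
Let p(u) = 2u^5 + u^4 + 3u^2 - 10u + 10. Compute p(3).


Using direct substitution:
  2 * (3)^5 = 486
  1 * (3)^4 = 81
  0 * (3)^3 = 0
  3 * (3)^2 = 27
  -10 * (3)^1 = -30
  constant: 10
Sum = 486 + 81 + 0 + 27 - 30 + 10 = 574


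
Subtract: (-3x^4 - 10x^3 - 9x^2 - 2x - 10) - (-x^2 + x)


Distribute the minus sign:
  (-3x^4 - 10x^3 - 9x^2 - 2x - 10)
- (-x^2 + x)
Negate second polynomial: x^2 - x
Add: -3x^4 - 10x^3 - 8x^2 - 3x - 10


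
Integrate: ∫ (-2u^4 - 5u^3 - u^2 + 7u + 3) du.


Reverse power rule on each term:
  ∫ -2u^4 du = -(2/5)u^5
  ∫ -5u^3 du = -(5/4)u^4
  ∫ -u^2 du = -(1/3)u^3
  ∫ 7u du = (7/2)u^2
  ∫ 3 du = 3u
F(u) = -(2/5)u^5 - (5/4)u^4 - (1/3)u^3 + (7/2)u^2 + 3u + C


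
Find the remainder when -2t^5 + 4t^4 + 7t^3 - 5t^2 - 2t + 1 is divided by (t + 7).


By the Remainder Theorem, the remainder equals p(-7):
  -2*(-7)^5 = 33614
  4*(-7)^4 = 9604
  7*(-7)^3 = -2401
  -5*(-7)^2 = -245
  -2*(-7)^1 = 14
  constant: 1
Sum: 33614 + 9604 - 2401 - 245 + 14 + 1 = 40587


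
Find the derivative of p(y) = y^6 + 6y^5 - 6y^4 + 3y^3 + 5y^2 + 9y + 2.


Apply the power rule term by term:
  d/dy(y^6) = 6y^5
  d/dy(6y^5) = 30y^4
  d/dy(-6y^4) = -24y^3
  d/dy(3y^3) = 9y^2
  d/dy(5y^2) = 10y
  d/dy(9y) = 9
  d/dy(2) = 0
p'(y) = 6y^5 + 30y^4 - 24y^3 + 9y^2 + 10y + 9


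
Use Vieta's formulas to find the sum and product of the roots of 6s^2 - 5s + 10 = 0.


For as^2+bs+c=0: sum = -b/a, product = c/a.
a=6, b=-5, c=10
Sum = -(-5)/6 = 5/6
Product = (10)/6 = 5/3


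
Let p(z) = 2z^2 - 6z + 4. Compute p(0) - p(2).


p(0) = 4
p(2) = 0
p(0) - p(2) = 4 = 4


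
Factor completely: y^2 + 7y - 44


Roots satisfy r1 + r2 = -b/a = -7 and r1*r2 = c/a = -44.
So r1 = 4, r2 = -11.
y^2 + 7y - 44 = (y - r1)(y - r2) = (y - 4)(y + 11)


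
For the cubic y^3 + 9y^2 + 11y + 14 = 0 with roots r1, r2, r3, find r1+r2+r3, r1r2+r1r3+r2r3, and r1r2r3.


Monic cubic y^3+by^2+cy+d=0: sum=-b, pairwise sum=c, product=-d.
b=9, c=11, d=14
r1+r2+r3 = -9
r1r2+r1r3+r2r3 = 11
r1r2r3 = -14


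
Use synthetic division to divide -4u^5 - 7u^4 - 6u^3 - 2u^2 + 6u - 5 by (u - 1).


Synthetic division with c = 1. Coefficients: -4, -7, -6, -2, 6, -5
Bring down -4.
  -4 * 1 = -4; -4 - 7 = -11
  -11 * 1 = -11; -11 - 6 = -17
  -17 * 1 = -17; -17 - 2 = -19
  -19 * 1 = -19; -19 + 6 = -13
  -13 * 1 = -13; -13 - 5 = -18
Quotient: -4u^4 - 11u^3 - 17u^2 - 19u - 13, Remainder: -18


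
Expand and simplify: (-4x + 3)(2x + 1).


Distribute each term of the first polynomial:
  (-4x)(2x + 1) = -8x^2 - 4x
  (3)(2x + 1) = 6x + 3
Sum: -8x^2 + 2x + 3


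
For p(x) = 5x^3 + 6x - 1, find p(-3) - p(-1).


p(-3) = -154
p(-1) = -12
p(-3) - p(-1) = -154 + 12 = -142


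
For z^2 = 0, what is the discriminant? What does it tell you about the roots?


D = b^2 - 4ac = (0)^2 - 4(1)(0) = 0 = 0
Since D = 0: one repeated real root


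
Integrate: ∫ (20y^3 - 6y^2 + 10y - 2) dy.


Reverse power rule on each term:
  ∫ 20y^3 dy = 5y^4
  ∫ -6y^2 dy = -2y^3
  ∫ 10y dy = 5y^2
  ∫ -2 dy = -2y
F(y) = 5y^4 - 2y^3 + 5y^2 - 2y + C


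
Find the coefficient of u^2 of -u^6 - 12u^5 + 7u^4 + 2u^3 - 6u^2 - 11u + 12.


Read off the coefficient of u^2: -6


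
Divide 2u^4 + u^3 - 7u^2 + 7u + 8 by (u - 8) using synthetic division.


Synthetic division with c = 8. Coefficients: 2, 1, -7, 7, 8
Bring down 2.
  2 * 8 = 16; 16 + 1 = 17
  17 * 8 = 136; 136 - 7 = 129
  129 * 8 = 1032; 1032 + 7 = 1039
  1039 * 8 = 8312; 8312 + 8 = 8320
Quotient: 2u^3 + 17u^2 + 129u + 1039, Remainder: 8320


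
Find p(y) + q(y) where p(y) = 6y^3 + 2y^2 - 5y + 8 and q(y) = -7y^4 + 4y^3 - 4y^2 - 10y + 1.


Align terms by degree and add:
  6y^3 + 2y^2 - 5y + 8
  -7y^4 + 4y^3 - 4y^2 - 10y + 1
= -7y^4 + 10y^3 - 2y^2 - 15y + 9


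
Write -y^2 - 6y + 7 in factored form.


Roots satisfy r1 + r2 = -b/a = -6 and r1*r2 = c/a = -7.
So r1 = 1, r2 = -7.
-y^2 - 6y + 7 = -(y - r1)(y - r2) = -(y - 1)(y + 7)


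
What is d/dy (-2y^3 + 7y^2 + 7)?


Apply the power rule term by term:
  d/dy(-2y^3) = -6y^2
  d/dy(7y^2) = 14y
  d/dy(7) = 0
p'(y) = -6y^2 + 14y


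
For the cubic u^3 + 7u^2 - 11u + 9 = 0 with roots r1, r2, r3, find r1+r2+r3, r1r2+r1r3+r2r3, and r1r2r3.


Monic cubic u^3+bu^2+cu+d=0: sum=-b, pairwise sum=c, product=-d.
b=7, c=-11, d=9
r1+r2+r3 = -7
r1r2+r1r3+r2r3 = -11
r1r2r3 = -9


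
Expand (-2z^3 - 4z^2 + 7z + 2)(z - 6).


Distribute each term of the first polynomial:
  (-2z^3)(z - 6) = -2z^4 + 12z^3
  (-4z^2)(z - 6) = -4z^3 + 24z^2
  (7z)(z - 6) = 7z^2 - 42z
  (2)(z - 6) = 2z - 12
Sum: -2z^4 + 8z^3 + 31z^2 - 40z - 12


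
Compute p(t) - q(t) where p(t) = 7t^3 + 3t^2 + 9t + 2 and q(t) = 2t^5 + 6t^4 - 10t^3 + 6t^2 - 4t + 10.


Distribute the minus sign:
  (7t^3 + 3t^2 + 9t + 2)
- (2t^5 + 6t^4 - 10t^3 + 6t^2 - 4t + 10)
Negate second polynomial: -2t^5 - 6t^4 + 10t^3 - 6t^2 + 4t - 10
Add: -2t^5 - 6t^4 + 17t^3 - 3t^2 + 13t - 8
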